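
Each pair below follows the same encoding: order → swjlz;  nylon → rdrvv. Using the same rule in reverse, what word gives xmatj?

In order: o→s is +4, r→w is +5, d→j is +6, e→l is +7 — the shift increases by 1 each position. Each letter shifts forward by (position + 4), i.e. 4, 5, 6, … — the shift grows by one for each successive letter.
Undoing it on xmatj: x−4=t, m−5=h, a−6=u, t−7=m, j−8=b.

thumb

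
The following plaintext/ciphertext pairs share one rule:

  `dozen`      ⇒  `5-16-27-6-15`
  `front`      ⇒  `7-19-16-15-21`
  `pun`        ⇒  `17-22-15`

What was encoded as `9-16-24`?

how

d is letter #4 and maps to 5: an offset of 1. The number is (letter's place in the alphabet, a=1) + 1.
Undoing it on 9-16-24: 9→(9−1)÷1=8=h, 16→(16−1)÷1=15=o, 24→(24−1)÷1=23=w.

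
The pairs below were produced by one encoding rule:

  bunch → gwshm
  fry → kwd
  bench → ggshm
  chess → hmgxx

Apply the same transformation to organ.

qwlcs

The shift depends on letter class: consonant b→g is +5, but vowel u→w is +2. Two shifts are in play — +2 for a/e/i/o/u, +5 for every other letter.
For organ: o(vowel)+2=q, r(cons)+5=w, g(cons)+5=l, a(vowel)+2=c, n(cons)+5=s.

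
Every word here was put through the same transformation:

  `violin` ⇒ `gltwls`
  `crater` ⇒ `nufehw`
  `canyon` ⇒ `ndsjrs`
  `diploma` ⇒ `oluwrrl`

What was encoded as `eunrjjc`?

Shifts by position in violin: pos 0: v→g (+11), pos 1: i→l (+3), pos 2: o→t (+5), pos 3: l→w (+11), pos 4: i→l (+3), pos 5: n→s (+5) — repeating every 3. It's a Vigenère-style cipher with numeric key [11,3,5]: position i shifts by key[i mod 3].
Reversing it on eunrjjc: e−11=t, u−3=r, n−5=i, r−11=g, j−3=g, j−5=e, c−11=r.

trigger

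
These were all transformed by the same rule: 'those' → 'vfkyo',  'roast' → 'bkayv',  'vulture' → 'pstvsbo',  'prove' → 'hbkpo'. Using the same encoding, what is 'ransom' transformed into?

t(19)→v(21) and h(7)→f(5) fit y≡23x+0 (mod 26); the inverse of 23 mod 26 is 17. This is an affine cipher: with a=0,…,z=25, each position x becomes (23x+0) mod 26.
Applying it to ransom: r(17)→23·17+0≡1=b; a(0)→23·0+0≡0=a; n(13)→23·13+0≡13=n; s(18)→23·18+0≡24=y; o(14)→23·14+0≡10=k; m(12)→23·12+0≡16=q (all mod 26).

banykq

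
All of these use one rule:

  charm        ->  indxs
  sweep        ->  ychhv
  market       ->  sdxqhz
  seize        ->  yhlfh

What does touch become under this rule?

zrxin

The shift depends on letter class: consonant c→i is +6, but vowel a→d is +3. Vowels shift forward by 3 and consonants shift forward by 6.
For touch: t(cons)+6=z, o(vowel)+3=r, u(vowel)+3=x, c(cons)+6=i, h(cons)+6=n.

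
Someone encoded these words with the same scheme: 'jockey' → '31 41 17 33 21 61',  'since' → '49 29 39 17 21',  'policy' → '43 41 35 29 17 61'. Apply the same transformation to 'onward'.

j(#10)→31 and o(#15)→41: differences scale by 2, so n = 2·pos + 11. The formula is n = 2×(alphabet index, a=1) + 11.
Applying it to onward: o=15→41, n=14→39, w=23→57, a=1→13, r=18→47, d=4→19.

41 39 57 13 47 19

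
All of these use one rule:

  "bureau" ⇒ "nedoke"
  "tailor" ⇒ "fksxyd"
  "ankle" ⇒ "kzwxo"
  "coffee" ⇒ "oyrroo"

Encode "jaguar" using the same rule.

vksekd

The shift depends on letter class: consonant b→n is +12, but vowel u→e is +10. The rule splits by letter class: vowels +10, consonants +12.
For jaguar: j(cons)+12=v, a(vowel)+10=k, g(cons)+12=s, u(vowel)+10=e, a(vowel)+10=k, r(cons)+12=d.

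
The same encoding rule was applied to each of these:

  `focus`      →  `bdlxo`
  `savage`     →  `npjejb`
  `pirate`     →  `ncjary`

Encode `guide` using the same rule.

Two steps: reverse the string, then apply a Caesar shift of +9.
For guide: reverse → ediug; then shift: e+9=n, d+9=m, i+9=r, u+9=d, g+9=p.

nmrdp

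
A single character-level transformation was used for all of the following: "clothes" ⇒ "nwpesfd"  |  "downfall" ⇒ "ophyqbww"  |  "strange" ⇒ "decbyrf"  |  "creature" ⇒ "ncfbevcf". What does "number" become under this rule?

The shift depends on letter class: consonant c→n is +11, but vowel o→p is +1. Vowels shift forward by 1 and consonants shift forward by 11.
For number: n(cons)+11=y, u(vowel)+1=v, m(cons)+11=x, b(cons)+11=m, e(vowel)+1=f, r(cons)+11=c.

yvxmfc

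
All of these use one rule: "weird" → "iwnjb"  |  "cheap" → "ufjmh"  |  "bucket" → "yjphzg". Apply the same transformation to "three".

jjwmy

The output letters match the input read backwards, each shifted +5: weird reversed is driew. Two steps: reverse the string, then apply a Caesar shift of +5.
For three: reverse → eerht; then shift: e+5=j, e+5=j, r+5=w, h+5=m, t+5=y.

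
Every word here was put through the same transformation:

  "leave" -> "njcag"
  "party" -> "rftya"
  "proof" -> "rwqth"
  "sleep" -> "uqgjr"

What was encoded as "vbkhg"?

A repeating key of period 2 is used — shifts +2, +5 over and over.
Decoding vbkhg: v−2=t, b−5=w, k−2=i, h−5=c, g−2=e.

twice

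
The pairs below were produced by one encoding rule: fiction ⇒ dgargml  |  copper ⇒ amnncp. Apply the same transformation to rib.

pgz

Compare letters: f→d is +24, i→g is +24, c→a is +24 — a constant shift. This is a Caesar cipher with shift 24.
On rib: r+24=p, i+24=g, b+24=z.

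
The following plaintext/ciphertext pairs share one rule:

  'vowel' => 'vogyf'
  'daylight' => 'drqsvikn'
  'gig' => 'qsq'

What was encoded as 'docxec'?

Two steps: reverse the string, then apply a Caesar shift of +10.
Decoding docxec: shift back: d−10=t, o−10=e, c−10=s, x−10=n, e−10=u, c−10=s → tesnus; then reverse → sunset.

sunset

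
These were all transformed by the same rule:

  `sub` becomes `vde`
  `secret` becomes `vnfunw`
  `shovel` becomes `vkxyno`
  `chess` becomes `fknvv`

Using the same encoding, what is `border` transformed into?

The shift depends on letter class: consonant s→v is +3, but vowel u→d is +9. Vowels shift forward by 9 and consonants shift forward by 3.
For border: b(cons)+3=e, o(vowel)+9=x, r(cons)+3=u, d(cons)+3=g, e(vowel)+9=n, r(cons)+3=u.

exugnu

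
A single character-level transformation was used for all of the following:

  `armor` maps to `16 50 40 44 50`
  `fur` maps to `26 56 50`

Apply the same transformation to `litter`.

a(#1)→16 and r(#18)→50: differences scale by 2, so n = 2·pos + 14. Each letter becomes 2×(its alphabet position, a=1..z=26) + 14.
On litter: l=12→38, i=9→32, t=20→54, t=20→54, e=5→24, r=18→50.

38 32 54 54 24 50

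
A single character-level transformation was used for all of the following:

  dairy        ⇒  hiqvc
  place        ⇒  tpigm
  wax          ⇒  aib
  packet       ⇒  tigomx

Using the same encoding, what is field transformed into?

The rule splits by letter class: vowels +8, consonants +4.
On field: f(cons)+4=j, i(vowel)+8=q, e(vowel)+8=m, l(cons)+4=p, d(cons)+4=h.

jqmph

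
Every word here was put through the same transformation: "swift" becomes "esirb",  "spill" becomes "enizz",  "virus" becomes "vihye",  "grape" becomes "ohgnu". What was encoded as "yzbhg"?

Each letter's alphabet position (a=0..z=25) is mapped through 23·x+6 mod 26 — an affine cipher.
Decoding yzbhg: y(24)→17·(24−6)≡20=u; z(25)→17·(25−6)≡11=l; b(1)→17·(1−6)≡19=t; h(7)→17·(7−6)≡17=r; g(6)→17·(6−6)≡0=a (all mod 26).

ultra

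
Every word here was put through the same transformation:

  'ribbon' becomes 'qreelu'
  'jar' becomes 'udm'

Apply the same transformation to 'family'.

bolpdi

The output letters match the input read backwards, each shifted +3: ribbon reversed is nobbir. Read the word backwards and shift each letter +3.
On family: reverse → ylimaf; then shift: y+3=b, l+3=o, i+3=l, m+3=p, a+3=d, f+3=i.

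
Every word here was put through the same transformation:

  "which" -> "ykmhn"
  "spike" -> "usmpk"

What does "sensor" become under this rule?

In which: w→y is +2, h→k is +3, i→m is +4, c→h is +5 — the shift increases by 1 each position. Each letter shifts forward by (position + 2), i.e. 2, 3, 4, … — the shift grows by one for each successive letter.
Applying it to sensor: s+2=u, e+3=h, n+4=r, s+5=x, o+6=u, r+7=y.

uhrxuy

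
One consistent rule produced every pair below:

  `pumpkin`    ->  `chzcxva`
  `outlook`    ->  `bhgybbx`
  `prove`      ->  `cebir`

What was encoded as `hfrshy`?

Compare letters: p→c is +13, u→h is +13, m→z is +13 — a constant shift. It's a constant shift of +13 (ROT13).
Reversing it on hfrshy: h−13=u, f−13=s, r−13=e, s−13=f, h−13=u, y−13=l.

useful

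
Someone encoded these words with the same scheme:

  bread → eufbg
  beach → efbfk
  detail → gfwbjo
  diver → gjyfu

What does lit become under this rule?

ojw

The shift depends on letter class: consonant b→e is +3, but vowel e→f is +1. The rule splits by letter class: vowels +1, consonants +3.
For lit: l(cons)+3=o, i(vowel)+1=j, t(cons)+3=w.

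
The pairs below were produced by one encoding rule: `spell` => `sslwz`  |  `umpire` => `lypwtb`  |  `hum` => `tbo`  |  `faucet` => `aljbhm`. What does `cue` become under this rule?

The output letters match the input read backwards, each shifted +7: spell reversed is lleps. The word is reversed, then every letter is shifted forward by 7.
For cue: reverse → euc; then shift: e+7=l, u+7=b, c+7=j.

lbj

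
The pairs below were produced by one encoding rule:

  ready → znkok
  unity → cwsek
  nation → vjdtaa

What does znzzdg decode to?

In ready: r→z is +8, e→n is +9, a→k is +10, d→o is +11 — the shift increases by 1 each position. Letter i (0-indexed) is shifted by i+8, so successive shifts are 8, 9, 10, ….
Decoding znzzdg: z−8=r, n−9=e, z−10=p, z−11=o, d−12=r, g−13=t.

report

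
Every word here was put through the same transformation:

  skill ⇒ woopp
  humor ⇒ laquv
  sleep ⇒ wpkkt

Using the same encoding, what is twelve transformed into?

Two shifts are in play — +6 for a/e/i/o/u, +4 for every other letter.
On twelve: t(cons)+4=x, w(cons)+4=a, e(vowel)+6=k, l(cons)+4=p, v(cons)+4=z, e(vowel)+6=k.

xakpzk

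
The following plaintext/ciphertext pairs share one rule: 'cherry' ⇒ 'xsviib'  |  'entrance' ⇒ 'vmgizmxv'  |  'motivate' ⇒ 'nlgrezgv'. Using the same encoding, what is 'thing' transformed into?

Each pair mirrors across the alphabet (c↔x, h↔s, e↔v): positions sum to 25. Each letter is replaced by its mirror in the alphabet: a↔z, b↔y, c↔x, and so on (the Atbash cipher).
For thing: t↔g, h↔s, i↔r, n↔m, g↔t.

gsrmt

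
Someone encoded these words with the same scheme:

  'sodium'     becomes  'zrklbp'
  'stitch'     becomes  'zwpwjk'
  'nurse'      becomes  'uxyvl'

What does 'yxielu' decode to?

Shifts by position in sodium: pos 0: s→z (+7), pos 1: o→r (+3), pos 2: d→k (+7), pos 3: i→l (+3) — repeating every 2. A repeating key of period 2 is used — shifts +7, +3 over and over.
Undoing it on yxielu: y−7=r, x−3=u, i−7=b, e−3=b, l−7=e, u−3=r.

rubber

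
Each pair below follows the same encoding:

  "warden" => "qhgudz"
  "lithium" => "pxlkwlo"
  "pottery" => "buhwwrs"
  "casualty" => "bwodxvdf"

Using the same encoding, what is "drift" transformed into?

The output letters match the input read backwards, each shifted +3: warden reversed is nedraw. Read the word backwards and shift each letter +3.
Applying it to drift: reverse → tfird; then shift: t+3=w, f+3=i, i+3=l, r+3=u, d+3=g.

wilug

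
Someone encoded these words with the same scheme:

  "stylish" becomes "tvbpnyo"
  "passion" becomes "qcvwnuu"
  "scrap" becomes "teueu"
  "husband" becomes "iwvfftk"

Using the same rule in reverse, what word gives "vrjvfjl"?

upgrade

The shift increases by 1 at each position, starting from +1: 1, 2, 3, ….
Reversing it on vrjvfjl: v−1=u, r−2=p, j−3=g, v−4=r, f−5=a, j−6=d, l−7=e.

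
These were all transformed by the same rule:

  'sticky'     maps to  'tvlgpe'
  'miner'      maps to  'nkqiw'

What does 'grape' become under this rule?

In sticky: s→t is +1, t→v is +2, i→l is +3, c→g is +4 — the shift increases by 1 each position. The shift increases by 1 at each position, starting from +1: 1, 2, 3, ….
Applying it to grape: g+1=h, r+2=t, a+3=d, p+4=t, e+5=j.

htdtj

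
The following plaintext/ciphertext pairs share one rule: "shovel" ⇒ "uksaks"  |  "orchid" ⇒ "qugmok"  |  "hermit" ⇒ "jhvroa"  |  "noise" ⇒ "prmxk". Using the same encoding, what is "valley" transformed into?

xdpqkf

Each letter shifts forward by (position + 2), i.e. 2, 3, 4, … — the shift grows by one for each successive letter.
Applying it to valley: v+2=x, a+3=d, l+4=p, l+5=q, e+6=k, y+7=f.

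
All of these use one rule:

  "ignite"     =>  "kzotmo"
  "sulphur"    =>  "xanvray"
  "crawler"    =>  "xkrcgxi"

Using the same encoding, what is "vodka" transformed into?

gqjub

The word is reversed, then every letter is shifted forward by 6.
For vodka: reverse → akdov; then shift: a+6=g, k+6=q, d+6=j, o+6=u, v+6=b.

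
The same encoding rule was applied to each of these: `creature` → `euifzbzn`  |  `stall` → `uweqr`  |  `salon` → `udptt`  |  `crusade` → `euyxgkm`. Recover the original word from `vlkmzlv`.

tighten

In creature: c→e is +2, r→u is +3, e→i is +4, a→f is +5 — the shift increases by 1 each position. Each letter shifts forward by (position + 2), i.e. 2, 3, 4, … — the shift grows by one for each successive letter.
Decoding vlkmzlv: v−2=t, l−3=i, k−4=g, m−5=h, z−6=t, l−7=e, v−8=n.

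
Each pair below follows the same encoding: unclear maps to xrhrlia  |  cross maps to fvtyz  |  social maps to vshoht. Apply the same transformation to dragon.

gvfmvv

The shift increases by 1 at each position, starting from +3: 3, 4, 5, ….
On dragon: d+3=g, r+4=v, a+5=f, g+6=m, o+7=v, n+8=v.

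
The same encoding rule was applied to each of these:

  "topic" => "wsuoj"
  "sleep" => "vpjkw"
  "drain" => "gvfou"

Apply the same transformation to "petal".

In topic: t→w is +3, o→s is +4, p→u is +5, i→o is +6 — the shift increases by 1 each position. Each letter shifts forward by (position + 3), i.e. 3, 4, 5, … — the shift grows by one for each successive letter.
On petal: p+3=s, e+4=i, t+5=y, a+6=g, l+7=s.

siygs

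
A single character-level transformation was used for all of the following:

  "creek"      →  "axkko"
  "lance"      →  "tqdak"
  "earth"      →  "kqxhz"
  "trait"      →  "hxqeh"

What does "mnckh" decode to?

c(2)→a(0) and r(17)→x(23) fit y≡5x+16 (mod 26); the inverse of 5 mod 26 is 21. This is an affine cipher: with a=0,…,z=25, each position x becomes (5x+16) mod 26.
Reversing it on mnckh: m(12)→21·(12−16)≡20=u; n(13)→21·(13−16)≡15=p; c(2)→21·(2−16)≡18=s; k(10)→21·(10−16)≡4=e; h(7)→21·(7−16)≡19=t (all mod 26).

upset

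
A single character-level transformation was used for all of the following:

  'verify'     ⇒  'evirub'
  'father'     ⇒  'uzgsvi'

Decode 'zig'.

art

Letters are reflected about the middle of the alphabet (position → 25−position): Atbash.
Decoding zig: z↔a, i↔r, g↔t.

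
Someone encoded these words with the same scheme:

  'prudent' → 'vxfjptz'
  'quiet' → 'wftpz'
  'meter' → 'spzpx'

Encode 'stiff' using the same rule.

yztll

The shift depends on letter class: consonant p→v is +6, but vowel u→f is +11. Vowels shift forward by 11 and consonants shift forward by 6.
On stiff: s(cons)+6=y, t(cons)+6=z, i(vowel)+11=t, f(cons)+6=l, f(cons)+6=l.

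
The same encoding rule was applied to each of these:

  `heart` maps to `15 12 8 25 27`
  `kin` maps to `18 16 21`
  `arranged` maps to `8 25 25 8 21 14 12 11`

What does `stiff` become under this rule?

h is letter #8 and maps to 15: an offset of 7. Letters become their 1-based position plus 7 (so a→8, b→9, …).
Applying it to stiff: s=19→26, t=20→27, i=9→16, f=6→13, f=6→13.

26 27 16 13 13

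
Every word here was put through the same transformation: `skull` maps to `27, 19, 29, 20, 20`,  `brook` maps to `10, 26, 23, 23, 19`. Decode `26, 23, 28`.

rot

The number is (letter's place in the alphabet, a=1) + 8.
Undoing it on 26, 23, 28: 26→(26−8)÷1=18=r, 23→(23−8)÷1=15=o, 28→(28−8)÷1=20=t.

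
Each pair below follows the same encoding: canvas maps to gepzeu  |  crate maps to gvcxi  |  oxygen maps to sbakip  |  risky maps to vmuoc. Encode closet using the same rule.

gpqwiv

Shifts by position in canvas: pos 0: c→g (+4), pos 1: a→e (+4), pos 2: n→p (+2), pos 3: v→z (+4), pos 4: a→e (+4), pos 5: s→u (+2) — repeating every 3. A repeating key of period 3 is used — shifts +4, +4, +2 over and over.
For closet: c+4=g, l+4=p, o+2=q, s+4=w, e+4=i, t+2=v.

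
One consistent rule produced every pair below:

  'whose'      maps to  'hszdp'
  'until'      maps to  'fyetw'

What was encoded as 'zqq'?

It's a constant shift of +11 (ROT11).
Decoding zqq: z−11=o, q−11=f, q−11=f.

off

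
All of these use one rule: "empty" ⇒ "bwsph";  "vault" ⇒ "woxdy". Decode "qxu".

run

The output letters match the input read backwards, each shifted +3: empty reversed is ytpme. Two steps: reverse the string, then apply a Caesar shift of +3.
Undoing it on qxu: shift back: q−3=n, x−3=u, u−3=r → nur; then reverse → run.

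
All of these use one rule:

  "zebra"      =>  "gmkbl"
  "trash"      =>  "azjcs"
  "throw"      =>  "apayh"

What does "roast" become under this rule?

ywjce

Letter i (0-indexed) is shifted by i+7, so successive shifts are 7, 8, 9, ….
On roast: r+7=y, o+8=w, a+9=j, s+10=c, t+11=e.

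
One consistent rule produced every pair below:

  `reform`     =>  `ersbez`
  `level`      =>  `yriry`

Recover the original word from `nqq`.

Each letter is shifted forward by 13 in the alphabet (a Caesar shift of +13).
Undoing it on nqq: n−13=a, q−13=d, q−13=d.

add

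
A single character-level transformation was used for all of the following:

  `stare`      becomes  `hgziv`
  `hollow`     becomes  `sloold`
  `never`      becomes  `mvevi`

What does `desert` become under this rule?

Each pair mirrors across the alphabet (s↔h, t↔g, a↔z): positions sum to 25. This is the alphabet-reversal cipher (Atbash): a becomes z, b becomes y, etc.
On desert: d↔w, e↔v, s↔h, e↔v, r↔i, t↔g.

wvhvig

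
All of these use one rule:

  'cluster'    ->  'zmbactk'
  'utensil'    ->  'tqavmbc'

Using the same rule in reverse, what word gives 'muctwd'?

The output letters match the input read backwards, each shifted +8: cluster reversed is retsulc. Two steps: reverse the string, then apply a Caesar shift of +8.
Undoing it on muctwd: shift back: m−8=e, u−8=m, c−8=u, t−8=l, w−8=o, d−8=v → emulov; then reverse → volume.

volume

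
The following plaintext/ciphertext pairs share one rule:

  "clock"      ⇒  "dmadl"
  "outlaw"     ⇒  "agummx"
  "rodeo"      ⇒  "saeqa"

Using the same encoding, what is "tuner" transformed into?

ugoqs

The shift depends on letter class: consonant c→d is +1, but vowel o→a is +12. The rule splits by letter class: vowels +12, consonants +1.
On tuner: t(cons)+1=u, u(vowel)+12=g, n(cons)+1=o, e(vowel)+12=q, r(cons)+1=s.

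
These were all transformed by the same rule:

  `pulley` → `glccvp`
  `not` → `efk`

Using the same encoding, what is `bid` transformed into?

Compare letters: p→g is +17, u→l is +17, l→c is +17 — a constant shift. This is a Caesar cipher with shift 17.
For bid: b+17=s, i+17=z, d+17=u.

szu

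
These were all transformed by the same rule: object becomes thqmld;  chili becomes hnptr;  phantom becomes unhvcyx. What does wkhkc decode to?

react

In object: o→t is +5, b→h is +6, j→q is +7, e→m is +8 — the shift increases by 1 each position. Each letter shifts forward by (position + 5), i.e. 5, 6, 7, … — the shift grows by one for each successive letter.
Undoing it on wkhkc: w−5=r, k−6=e, h−7=a, k−8=c, c−9=t.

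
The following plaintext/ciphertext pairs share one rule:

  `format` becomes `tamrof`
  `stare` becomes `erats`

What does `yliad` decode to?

The output letters match the input read backwards: format reversed is tamrof. It's just the letters in reverse order.
Undoing it on yliad: then reverse → daily.

daily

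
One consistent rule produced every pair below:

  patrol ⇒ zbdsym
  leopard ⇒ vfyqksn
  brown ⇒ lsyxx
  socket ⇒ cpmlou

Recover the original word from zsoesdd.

Shifts by position in patrol: pos 0: p→z (+10), pos 1: a→b (+1), pos 2: t→d (+10), pos 3: r→s (+1) — repeating every 2. The shifts repeat in a cycle of length 2: positions 0,1,… shift by +10, +1, then the pattern repeats.
Undoing it on zsoesdd: z−10=p, s−1=r, o−10=e, e−1=d, s−10=i, d−1=c, d−10=t.

predict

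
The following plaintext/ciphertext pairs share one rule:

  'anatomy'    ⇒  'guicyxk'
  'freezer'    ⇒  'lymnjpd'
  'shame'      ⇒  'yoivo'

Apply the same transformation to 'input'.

ouxdd

In anatomy: a→g is +6, n→u is +7, a→i is +8, t→c is +9 — the shift increases by 1 each position. Each letter shifts forward by (position + 6), i.e. 6, 7, 8, … — the shift grows by one for each successive letter.
For input: i+6=o, n+7=u, p+8=x, u+9=d, t+10=d.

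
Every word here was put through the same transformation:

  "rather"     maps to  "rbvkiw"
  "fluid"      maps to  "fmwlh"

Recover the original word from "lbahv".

Each letter shifts forward by its position index (0, 1, 2, …) — the shift grows by one for each successive letter.
Undoing it on lbahv: l−0=l, b−1=a, a−2=y, h−3=e, v−4=r.

layer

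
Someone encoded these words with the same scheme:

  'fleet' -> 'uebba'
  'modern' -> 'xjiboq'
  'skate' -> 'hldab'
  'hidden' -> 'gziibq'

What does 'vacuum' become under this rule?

Treating letters as 0–25, the rule is x ↦ 19x + 3 (mod 26).
For vacuum: v(21)→19·21+3≡12=m; a(0)→19·0+3≡3=d; c(2)→19·2+3≡15=p; u(20)→19·20+3≡19=t; u(20)→19·20+3≡19=t; m(12)→19·12+3≡23=x (all mod 26).

mdpttx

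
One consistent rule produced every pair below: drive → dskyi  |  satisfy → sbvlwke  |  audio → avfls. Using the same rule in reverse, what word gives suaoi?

style

Each letter shifts forward by its position index (0, 1, 2, …) — the shift grows by one for each successive letter.
Decoding suaoi: s−0=s, u−1=t, a−2=y, o−3=l, i−4=e.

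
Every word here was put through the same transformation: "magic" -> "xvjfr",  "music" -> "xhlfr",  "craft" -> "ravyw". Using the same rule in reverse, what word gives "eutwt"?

Each letter's alphabet position (a=0..z=25) is mapped through 11·x+21 mod 26 — an affine cipher.
Decoding eutwt: e(4)→19·(4−21)≡15=p; u(20)→19·(20−21)≡7=h; t(19)→19·(19−21)≡14=o; w(22)→19·(22−21)≡19=t; t(19)→19·(19−21)≡14=o (all mod 26).

photo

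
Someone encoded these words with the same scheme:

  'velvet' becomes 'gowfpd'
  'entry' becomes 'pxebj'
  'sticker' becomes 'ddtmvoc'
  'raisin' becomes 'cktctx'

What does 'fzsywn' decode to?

uphold

Shifts by position in velvet: pos 0: v→g (+11), pos 1: e→o (+10), pos 2: l→w (+11), pos 3: v→f (+10) — repeating every 2. The shifts repeat in a cycle of length 2: positions 0,1,… shift by +11, +10, then the pattern repeats.
Undoing it on fzsywn: f−11=u, z−10=p, s−11=h, y−10=o, w−11=l, n−10=d.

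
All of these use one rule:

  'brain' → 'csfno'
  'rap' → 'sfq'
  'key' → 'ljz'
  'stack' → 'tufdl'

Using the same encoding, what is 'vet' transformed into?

The shift depends on letter class: consonant b→c is +1, but vowel a→f is +5. Vowels shift forward by 5 and consonants shift forward by 1.
Applying it to vet: v(cons)+1=w, e(vowel)+5=j, t(cons)+1=u.

wju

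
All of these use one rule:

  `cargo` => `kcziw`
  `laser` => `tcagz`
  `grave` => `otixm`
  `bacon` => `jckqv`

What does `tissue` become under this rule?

Shifts by position in cargo: pos 0: c→k (+8), pos 1: a→c (+2), pos 2: r→z (+8), pos 3: g→i (+2) — repeating every 2. The shifts repeat in a cycle of length 2: positions 0,1,… shift by +8, +2, then the pattern repeats.
For tissue: t+8=b, i+2=k, s+8=a, s+2=u, u+8=c, e+2=g.

bkaucg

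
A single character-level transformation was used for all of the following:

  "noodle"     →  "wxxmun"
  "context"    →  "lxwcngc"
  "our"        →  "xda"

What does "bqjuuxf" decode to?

Each letter is shifted forward by 9 in the alphabet (a Caesar shift of +9).
Undoing it on bqjuuxf: b−9=s, q−9=h, j−9=a, u−9=l, u−9=l, x−9=o, f−9=w.

shallow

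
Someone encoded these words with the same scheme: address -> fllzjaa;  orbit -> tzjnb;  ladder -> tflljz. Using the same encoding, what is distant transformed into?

lnabfvb

Vowels shift forward by 5 and consonants shift forward by 8.
On distant: d(cons)+8=l, i(vowel)+5=n, s(cons)+8=a, t(cons)+8=b, a(vowel)+5=f, n(cons)+8=v, t(cons)+8=b.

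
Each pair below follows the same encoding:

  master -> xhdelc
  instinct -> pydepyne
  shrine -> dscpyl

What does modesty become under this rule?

xvoldej

The shift depends on letter class: consonant m→x is +11, but vowel a→h is +7. Vowels shift forward by 7 and consonants shift forward by 11.
On modesty: m(cons)+11=x, o(vowel)+7=v, d(cons)+11=o, e(vowel)+7=l, s(cons)+11=d, t(cons)+11=e, y(cons)+11=j.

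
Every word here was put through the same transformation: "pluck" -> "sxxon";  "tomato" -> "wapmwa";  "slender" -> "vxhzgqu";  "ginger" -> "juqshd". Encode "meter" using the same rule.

pqwqu

Shifts by position in pluck: pos 0: p→s (+3), pos 1: l→x (+12), pos 2: u→x (+3), pos 3: c→o (+12) — repeating every 2. The shifts repeat in a cycle of length 2: positions 0,1,… shift by +3, +12, then the pattern repeats.
On meter: m+3=p, e+12=q, t+3=w, e+12=q, r+3=u.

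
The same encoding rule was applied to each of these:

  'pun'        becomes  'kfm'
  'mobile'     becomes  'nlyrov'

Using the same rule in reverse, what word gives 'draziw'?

wizard

Each pair mirrors across the alphabet (p↔k, u↔f, n↔m): positions sum to 25. Each letter is replaced by its mirror in the alphabet: a↔z, b↔y, c↔x, and so on (the Atbash cipher).
Undoing it on draziw: d↔w, r↔i, a↔z, z↔a, i↔r, w↔d.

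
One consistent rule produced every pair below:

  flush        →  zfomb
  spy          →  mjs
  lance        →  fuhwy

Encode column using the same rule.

Compare letters: f→z is +20, l→f is +20, u→o is +20 — a constant shift. Each letter is shifted forward by 20 in the alphabet (a Caesar shift of +20).
For column: c+20=w, o+20=i, l+20=f, u+20=o, m+20=g, n+20=h.

wifogh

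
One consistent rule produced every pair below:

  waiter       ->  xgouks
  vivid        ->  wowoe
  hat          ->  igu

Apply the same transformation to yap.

Vowels shift forward by 6 and consonants shift forward by 1.
For yap: y(cons)+1=z, a(vowel)+6=g, p(cons)+1=q.

zgq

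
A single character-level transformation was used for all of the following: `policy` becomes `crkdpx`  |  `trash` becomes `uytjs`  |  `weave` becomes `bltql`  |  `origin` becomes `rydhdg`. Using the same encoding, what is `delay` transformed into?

alktx

p(15)→c(2) and o(14)→r(17) fit y≡11x+19 (mod 26); the inverse of 11 mod 26 is 19. Treating letters as 0–25, the rule is x ↦ 11x + 19 (mod 26).
On delay: d(3)→11·3+19≡0=a; e(4)→11·4+19≡11=l; l(11)→11·11+19≡10=k; a(0)→11·0+19≡19=t; y(24)→11·24+19≡23=x (all mod 26).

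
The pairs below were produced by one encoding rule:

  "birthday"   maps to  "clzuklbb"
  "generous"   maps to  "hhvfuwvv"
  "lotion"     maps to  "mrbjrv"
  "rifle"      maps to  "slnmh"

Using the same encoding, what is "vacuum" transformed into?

wdkvxu

Shifts by position in birthday: pos 0: b→c (+1), pos 1: i→l (+3), pos 2: r→z (+8), pos 3: t→u (+1), pos 4: h→k (+3), pos 5: d→l (+8) — repeating every 3. It's a Vigenère-style cipher with numeric key [1,3,8]: position i shifts by key[i mod 3].
Applying it to vacuum: v+1=w, a+3=d, c+8=k, u+1=v, u+3=x, m+8=u.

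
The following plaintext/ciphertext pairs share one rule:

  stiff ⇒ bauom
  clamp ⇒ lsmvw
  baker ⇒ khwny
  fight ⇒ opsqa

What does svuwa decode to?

Shifts by position in stiff: pos 0: s→b (+9), pos 1: t→a (+7), pos 2: i→u (+12), pos 3: f→o (+9), pos 4: f→m (+7) — repeating every 3. A repeating key of period 3 is used — shifts +9, +7, +12 over and over.
Reversing it on svuwa: s−9=j, v−7=o, u−12=i, w−9=n, a−7=t.

joint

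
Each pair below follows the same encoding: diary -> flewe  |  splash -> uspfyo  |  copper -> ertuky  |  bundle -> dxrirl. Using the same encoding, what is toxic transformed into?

Each letter shifts forward by (position + 2), i.e. 2, 3, 4, … — the shift grows by one for each successive letter.
Applying it to toxic: t+2=v, o+3=r, x+4=b, i+5=n, c+6=i.

vrbni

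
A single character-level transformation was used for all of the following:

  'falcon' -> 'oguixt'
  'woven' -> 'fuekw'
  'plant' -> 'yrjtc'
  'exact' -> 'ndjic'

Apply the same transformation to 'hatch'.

qgciq

The shifts repeat in a cycle of length 2: positions 0,1,… shift by +9, +6, then the pattern repeats.
For hatch: h+9=q, a+6=g, t+9=c, c+6=i, h+9=q.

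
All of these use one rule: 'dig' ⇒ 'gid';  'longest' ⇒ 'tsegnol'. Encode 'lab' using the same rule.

bal

The output letters match the input read backwards: dig reversed is gid. The word is simply reversed.
For lab: reverse → bal.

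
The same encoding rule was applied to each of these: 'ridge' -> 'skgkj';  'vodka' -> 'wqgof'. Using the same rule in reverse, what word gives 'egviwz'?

In ridge: r→s is +1, i→k is +2, d→g is +3, g→k is +4 — the shift increases by 1 each position. Each letter shifts forward by (position + 1), i.e. 1, 2, 3, … — the shift grows by one for each successive letter.
Reversing it on egviwz: e−1=d, g−2=e, v−3=s, i−4=e, w−5=r, z−6=t.

desert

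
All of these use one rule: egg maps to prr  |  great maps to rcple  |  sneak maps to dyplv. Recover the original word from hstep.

Compare letters: e→p is +11, g→r is +11, g→r is +11 — a constant shift. Each letter is shifted forward by 11 in the alphabet (a Caesar shift of +11).
Undoing it on hstep: h−11=w, s−11=h, t−11=i, e−11=t, p−11=e.

white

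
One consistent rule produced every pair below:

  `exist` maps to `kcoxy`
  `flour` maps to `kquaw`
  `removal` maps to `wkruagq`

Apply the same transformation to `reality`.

wkgqoyd

The shift depends on letter class: consonant x→c is +5, but vowel e→k is +6. Vowels shift forward by 6 and consonants shift forward by 5.
On reality: r(cons)+5=w, e(vowel)+6=k, a(vowel)+6=g, l(cons)+5=q, i(vowel)+6=o, t(cons)+5=y, y(cons)+5=d.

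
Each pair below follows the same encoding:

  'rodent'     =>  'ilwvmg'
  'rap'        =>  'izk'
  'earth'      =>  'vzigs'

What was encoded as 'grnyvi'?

timber

Each pair mirrors across the alphabet (r↔i, o↔l, d↔w): positions sum to 25. Each letter is replaced by its mirror in the alphabet: a↔z, b↔y, c↔x, and so on (the Atbash cipher).
Reversing it on grnyvi: g↔t, r↔i, n↔m, y↔b, v↔e, i↔r.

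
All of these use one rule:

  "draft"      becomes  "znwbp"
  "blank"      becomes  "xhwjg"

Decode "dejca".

hinge

Compare letters: d→z is +22, r→n is +22, a→w is +22 — a constant shift. It's a constant shift of +22 (ROT22).
Undoing it on dejca: d−22=h, e−22=i, j−22=n, c−22=g, a−22=e.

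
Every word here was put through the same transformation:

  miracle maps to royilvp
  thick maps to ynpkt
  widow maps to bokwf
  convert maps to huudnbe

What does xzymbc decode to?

stress

In miracle: m→r is +5, i→o is +6, r→y is +7, a→i is +8 — the shift increases by 1 each position. Letter i (0-indexed) is shifted by i+5, so successive shifts are 5, 6, 7, ….
Reversing it on xzymbc: x−5=s, z−6=t, y−7=r, m−8=e, b−9=s, c−10=s.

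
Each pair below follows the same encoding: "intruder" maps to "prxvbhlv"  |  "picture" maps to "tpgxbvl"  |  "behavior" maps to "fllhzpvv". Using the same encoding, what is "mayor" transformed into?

qhcvv

The shift depends on letter class: consonant n→r is +4, but vowel i→p is +7. Vowels shift forward by 7 and consonants shift forward by 4.
Applying it to mayor: m(cons)+4=q, a(vowel)+7=h, y(cons)+4=c, o(vowel)+7=v, r(cons)+4=v.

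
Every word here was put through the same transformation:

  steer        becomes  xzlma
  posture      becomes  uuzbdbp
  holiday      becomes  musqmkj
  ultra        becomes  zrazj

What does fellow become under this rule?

kkstxg

Each letter shifts forward by (position + 5), i.e. 5, 6, 7, … — the shift grows by one for each successive letter.
On fellow: f+5=k, e+6=k, l+7=s, l+8=t, o+9=x, w+10=g.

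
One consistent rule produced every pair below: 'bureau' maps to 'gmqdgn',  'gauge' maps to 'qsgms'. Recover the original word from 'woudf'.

trick

The output letters match the input read backwards, each shifted +12: bureau reversed is uaerub. Two steps: reverse the string, then apply a Caesar shift of +12.
Undoing it on woudf: shift back: w−12=k, o−12=c, u−12=i, d−12=r, f−12=t → kcirt; then reverse → trick.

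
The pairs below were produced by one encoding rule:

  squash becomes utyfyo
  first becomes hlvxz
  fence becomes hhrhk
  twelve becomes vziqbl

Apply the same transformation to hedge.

In squash: s→u is +2, q→t is +3, u→y is +4, a→f is +5 — the shift increases by 1 each position. Each letter shifts forward by (position + 2), i.e. 2, 3, 4, … — the shift grows by one for each successive letter.
For hedge: h+2=j, e+3=h, d+4=h, g+5=l, e+6=k.

jhhlk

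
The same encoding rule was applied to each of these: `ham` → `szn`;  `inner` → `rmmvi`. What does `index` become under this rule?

rmwvc

Each pair mirrors across the alphabet (h↔s, a↔z, m↔n): positions sum to 25. Each letter is replaced by its mirror in the alphabet: a↔z, b↔y, c↔x, and so on (the Atbash cipher).
Applying it to index: i↔r, n↔m, d↔w, e↔v, x↔c.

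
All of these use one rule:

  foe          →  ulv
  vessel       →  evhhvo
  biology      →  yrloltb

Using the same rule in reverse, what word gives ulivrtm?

foreign

Each pair mirrors across the alphabet (f↔u, o↔l, e↔v): positions sum to 25. Letters are reflected about the middle of the alphabet (position → 25−position): Atbash.
Undoing it on ulivrtm: u↔f, l↔o, i↔r, v↔e, r↔i, t↔g, m↔n.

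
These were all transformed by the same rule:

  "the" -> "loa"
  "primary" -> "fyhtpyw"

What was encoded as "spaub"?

until

The output letters match the input read backwards, each shifted +7: the reversed is eht. Two steps: reverse the string, then apply a Caesar shift of +7.
Decoding spaub: shift back: s−7=l, p−7=i, a−7=t, u−7=n, b−7=u → litnu; then reverse → until.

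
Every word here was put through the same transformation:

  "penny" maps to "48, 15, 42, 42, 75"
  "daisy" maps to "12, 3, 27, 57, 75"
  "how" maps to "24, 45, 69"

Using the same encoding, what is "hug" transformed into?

24, 63, 21

p(#16)→48 and e(#5)→15: differences scale by 3, so n = 3·pos + 0. With a=1..z=26, the number is 3·pos.
For hug: h=8→24, u=21→63, g=7→21.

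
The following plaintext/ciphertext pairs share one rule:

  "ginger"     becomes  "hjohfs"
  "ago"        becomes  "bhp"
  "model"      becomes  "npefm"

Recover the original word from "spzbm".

Compare letters: g→h is +1, i→j is +1, n→o is +1 — a constant shift. It's a constant shift of +1 (ROT1).
Undoing it on spzbm: s−1=r, p−1=o, z−1=y, b−1=a, m−1=l.

royal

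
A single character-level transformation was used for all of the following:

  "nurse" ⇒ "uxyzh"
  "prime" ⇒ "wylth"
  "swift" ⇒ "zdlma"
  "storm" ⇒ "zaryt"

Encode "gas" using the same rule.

ndz

Two shifts are in play — +3 for a/e/i/o/u, +7 for every other letter.
Applying it to gas: g(cons)+7=n, a(vowel)+3=d, s(cons)+7=z.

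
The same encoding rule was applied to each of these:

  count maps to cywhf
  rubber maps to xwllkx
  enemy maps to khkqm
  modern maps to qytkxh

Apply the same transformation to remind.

c(2)→c(2) and o(14)→y(24) fit y≡17x+20 (mod 26); the inverse of 17 mod 26 is 23. Treating letters as 0–25, the rule is x ↦ 17x + 20 (mod 26).
Applying it to remind: r(17)→17·17+20≡23=x; e(4)→17·4+20≡10=k; m(12)→17·12+20≡16=q; i(8)→17·8+20≡0=a; n(13)→17·13+20≡7=h; d(3)→17·3+20≡19=t (all mod 26).

xkqaht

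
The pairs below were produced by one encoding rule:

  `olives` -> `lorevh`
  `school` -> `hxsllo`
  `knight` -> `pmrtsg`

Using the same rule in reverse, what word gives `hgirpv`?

strike

Each pair mirrors across the alphabet (o↔l, l↔o, i↔r): positions sum to 25. This is the alphabet-reversal cipher (Atbash): a becomes z, b becomes y, etc.
Undoing it on hgirpv: h↔s, g↔t, i↔r, r↔i, p↔k, v↔e.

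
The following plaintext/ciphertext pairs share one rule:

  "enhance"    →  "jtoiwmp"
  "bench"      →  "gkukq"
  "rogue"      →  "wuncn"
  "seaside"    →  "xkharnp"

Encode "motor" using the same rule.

In enhance: e→j is +5, n→t is +6, h→o is +7, a→i is +8 — the shift increases by 1 each position. Each letter shifts forward by (position + 5), i.e. 5, 6, 7, … — the shift grows by one for each successive letter.
Applying it to motor: m+5=r, o+6=u, t+7=a, o+8=w, r+9=a.

ruawa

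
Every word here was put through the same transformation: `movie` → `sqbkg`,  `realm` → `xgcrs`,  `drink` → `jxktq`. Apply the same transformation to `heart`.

The shift depends on letter class: consonant m→s is +6, but vowel o→q is +2. Two shifts are in play — +2 for a/e/i/o/u, +6 for every other letter.
For heart: h(cons)+6=n, e(vowel)+2=g, a(vowel)+2=c, r(cons)+6=x, t(cons)+6=z.

ngcxz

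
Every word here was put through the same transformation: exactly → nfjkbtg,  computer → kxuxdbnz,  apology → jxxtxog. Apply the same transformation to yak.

gjs

The shift depends on letter class: consonant x→f is +8, but vowel e→n is +9. Vowels shift forward by 9 and consonants shift forward by 8.
On yak: y(cons)+8=g, a(vowel)+9=j, k(cons)+8=s.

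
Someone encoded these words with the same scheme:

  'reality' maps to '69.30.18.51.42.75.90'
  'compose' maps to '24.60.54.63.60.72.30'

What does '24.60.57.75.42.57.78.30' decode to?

Each letter becomes 3×(its alphabet position, a=1..z=26) + 15.
Decoding 24.60.57.75.42.57.78.30: 24→(24−15)÷3=3=c, 60→(60−15)÷3=15=o, 57→(57−15)÷3=14=n, 75→(75−15)÷3=20=t, 42→(42−15)÷3=9=i, 57→(57−15)÷3=14=n, 78→(78−15)÷3=21=u, 30→(30−15)÷3=5=e.

continue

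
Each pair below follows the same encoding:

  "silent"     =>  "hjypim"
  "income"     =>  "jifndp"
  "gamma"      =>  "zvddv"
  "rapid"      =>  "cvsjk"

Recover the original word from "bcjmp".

s(18)→h(7) and i(8)→j(9) fit y≡5x+21 (mod 26); the inverse of 5 mod 26 is 21. Each letter's alphabet position (a=0..z=25) is mapped through 5·x+21 mod 26 — an affine cipher.
Reversing it on bcjmp: b(1)→21·(1−21)≡22=w; c(2)→21·(2−21)≡17=r; j(9)→21·(9−21)≡8=i; m(12)→21·(12−21)≡19=t; p(15)→21·(15−21)≡4=e (all mod 26).

write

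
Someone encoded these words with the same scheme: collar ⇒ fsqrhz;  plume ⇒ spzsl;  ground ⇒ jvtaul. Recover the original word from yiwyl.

verse

In collar: c→f is +3, o→s is +4, l→q is +5, l→r is +6 — the shift increases by 1 each position. The shift increases by 1 at each position, starting from +3: 3, 4, 5, ….
Undoing it on yiwyl: y−3=v, i−4=e, w−5=r, y−6=s, l−7=e.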